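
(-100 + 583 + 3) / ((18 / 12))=324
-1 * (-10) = 10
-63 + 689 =626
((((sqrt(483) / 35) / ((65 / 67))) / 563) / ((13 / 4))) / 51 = 268*sqrt(483) / 849186975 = 0.00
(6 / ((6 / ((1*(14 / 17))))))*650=9100 / 17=535.29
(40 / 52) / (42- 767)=-2 / 1885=-0.00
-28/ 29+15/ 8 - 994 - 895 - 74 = -455205/ 232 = -1962.09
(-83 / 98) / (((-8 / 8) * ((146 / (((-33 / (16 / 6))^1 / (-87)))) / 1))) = 0.00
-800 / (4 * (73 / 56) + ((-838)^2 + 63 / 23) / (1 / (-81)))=257600 / 18315997771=0.00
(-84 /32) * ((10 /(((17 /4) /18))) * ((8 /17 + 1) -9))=241920 /289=837.09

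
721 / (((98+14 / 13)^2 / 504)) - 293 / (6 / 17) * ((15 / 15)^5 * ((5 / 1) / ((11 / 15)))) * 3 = -788761407 / 46552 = -16943.66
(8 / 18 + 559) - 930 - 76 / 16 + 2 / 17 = -229615 / 612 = -375.19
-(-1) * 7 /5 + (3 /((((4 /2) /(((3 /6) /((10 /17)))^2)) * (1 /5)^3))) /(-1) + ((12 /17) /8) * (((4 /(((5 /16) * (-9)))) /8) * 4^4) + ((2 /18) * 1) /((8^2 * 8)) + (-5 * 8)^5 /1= -102400138.08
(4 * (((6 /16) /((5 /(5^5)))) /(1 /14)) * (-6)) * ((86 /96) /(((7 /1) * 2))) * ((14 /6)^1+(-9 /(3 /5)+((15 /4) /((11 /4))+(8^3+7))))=-225131875 /88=-2558316.76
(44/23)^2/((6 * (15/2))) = 0.08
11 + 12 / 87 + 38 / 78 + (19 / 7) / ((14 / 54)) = 1224455 / 55419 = 22.09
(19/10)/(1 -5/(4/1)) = -38/5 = -7.60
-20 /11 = -1.82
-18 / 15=-6 / 5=-1.20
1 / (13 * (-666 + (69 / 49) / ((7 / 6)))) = -343 / 2964312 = -0.00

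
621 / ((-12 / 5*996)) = -345 / 1328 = -0.26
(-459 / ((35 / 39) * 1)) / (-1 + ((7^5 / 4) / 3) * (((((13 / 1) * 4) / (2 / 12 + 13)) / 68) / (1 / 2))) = -3.16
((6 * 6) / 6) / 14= 0.43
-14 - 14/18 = -133/9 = -14.78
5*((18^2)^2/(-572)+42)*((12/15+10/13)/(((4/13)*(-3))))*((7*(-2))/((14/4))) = -688092/143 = -4811.83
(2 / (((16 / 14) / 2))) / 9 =7 / 18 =0.39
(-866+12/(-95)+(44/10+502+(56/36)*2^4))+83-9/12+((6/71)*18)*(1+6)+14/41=-2405258639/9955620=-241.60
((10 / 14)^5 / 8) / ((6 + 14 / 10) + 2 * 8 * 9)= 15625 / 101783192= 0.00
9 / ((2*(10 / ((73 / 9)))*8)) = 73 / 160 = 0.46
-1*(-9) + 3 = 12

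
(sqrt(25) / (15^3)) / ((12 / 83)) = 83 / 8100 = 0.01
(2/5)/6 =1/15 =0.07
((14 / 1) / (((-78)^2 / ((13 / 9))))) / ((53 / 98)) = 343 / 55809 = 0.01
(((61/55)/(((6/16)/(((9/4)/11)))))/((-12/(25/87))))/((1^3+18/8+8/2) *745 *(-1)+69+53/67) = 40870/15041303937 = 0.00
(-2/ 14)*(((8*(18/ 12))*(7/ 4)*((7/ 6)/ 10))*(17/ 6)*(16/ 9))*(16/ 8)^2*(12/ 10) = -8.46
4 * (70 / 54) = 140 / 27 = 5.19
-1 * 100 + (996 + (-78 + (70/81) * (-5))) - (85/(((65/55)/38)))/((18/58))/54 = 2055227/3159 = 650.59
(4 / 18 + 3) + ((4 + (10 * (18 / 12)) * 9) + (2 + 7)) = 1361 / 9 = 151.22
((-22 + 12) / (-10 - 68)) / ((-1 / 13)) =-1.67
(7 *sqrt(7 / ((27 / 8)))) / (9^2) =14 *sqrt(42) / 729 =0.12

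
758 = 758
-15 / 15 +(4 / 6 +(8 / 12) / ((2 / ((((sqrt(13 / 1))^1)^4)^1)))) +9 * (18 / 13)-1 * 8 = 786 / 13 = 60.46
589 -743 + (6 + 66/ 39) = -1902/ 13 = -146.31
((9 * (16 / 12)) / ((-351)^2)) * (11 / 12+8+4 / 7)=797 / 862407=0.00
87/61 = 1.43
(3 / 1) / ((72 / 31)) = 31 / 24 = 1.29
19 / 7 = 2.71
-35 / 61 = -0.57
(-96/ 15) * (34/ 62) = -544/ 155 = -3.51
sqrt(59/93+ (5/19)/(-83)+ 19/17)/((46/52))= 26 *sqrt(10871473216245)/57344451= 1.49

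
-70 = -70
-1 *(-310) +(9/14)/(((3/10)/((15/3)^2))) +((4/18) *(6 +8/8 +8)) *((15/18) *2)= 23255/63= 369.13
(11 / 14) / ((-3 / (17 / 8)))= -187 / 336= -0.56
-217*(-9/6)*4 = 1302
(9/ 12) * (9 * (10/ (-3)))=-45/ 2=-22.50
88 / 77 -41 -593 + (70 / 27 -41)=-126869 / 189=-671.26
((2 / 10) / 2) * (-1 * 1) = -1 / 10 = -0.10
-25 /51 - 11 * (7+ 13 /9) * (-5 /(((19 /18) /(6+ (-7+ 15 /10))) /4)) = 44855 /51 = 879.51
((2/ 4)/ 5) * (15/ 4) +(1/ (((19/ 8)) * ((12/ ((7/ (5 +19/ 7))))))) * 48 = 7811/ 4104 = 1.90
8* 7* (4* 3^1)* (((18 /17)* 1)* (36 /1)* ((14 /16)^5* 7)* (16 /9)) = 22235661 /136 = 163497.51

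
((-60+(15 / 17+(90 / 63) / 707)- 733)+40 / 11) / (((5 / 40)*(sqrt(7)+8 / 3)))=-140104009728 / 925463+52539003648*sqrt(7) / 925463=-1187.38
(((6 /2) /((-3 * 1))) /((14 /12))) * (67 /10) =-201 /35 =-5.74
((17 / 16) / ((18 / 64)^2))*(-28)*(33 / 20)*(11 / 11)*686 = -57470336 / 135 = -425706.19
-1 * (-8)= 8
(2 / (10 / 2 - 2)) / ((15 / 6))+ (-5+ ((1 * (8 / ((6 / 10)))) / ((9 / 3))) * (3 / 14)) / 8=-0.24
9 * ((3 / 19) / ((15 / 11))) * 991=98109 / 95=1032.73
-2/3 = -0.67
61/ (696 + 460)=61/ 1156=0.05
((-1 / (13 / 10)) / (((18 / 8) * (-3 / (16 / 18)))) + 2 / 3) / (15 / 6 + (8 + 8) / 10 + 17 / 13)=24260 / 170829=0.14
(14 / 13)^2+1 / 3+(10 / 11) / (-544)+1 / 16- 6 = -4.45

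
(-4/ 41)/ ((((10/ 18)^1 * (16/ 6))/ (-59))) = 1593/ 410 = 3.89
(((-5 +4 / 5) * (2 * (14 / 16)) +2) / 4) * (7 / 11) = -749 / 880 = -0.85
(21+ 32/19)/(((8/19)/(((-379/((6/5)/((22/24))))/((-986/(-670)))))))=-3009705325/283968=-10598.75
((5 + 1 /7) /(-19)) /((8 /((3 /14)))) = -27 /3724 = -0.01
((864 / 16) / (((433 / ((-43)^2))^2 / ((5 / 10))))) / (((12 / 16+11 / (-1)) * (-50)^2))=-92307627 / 4804405625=-0.02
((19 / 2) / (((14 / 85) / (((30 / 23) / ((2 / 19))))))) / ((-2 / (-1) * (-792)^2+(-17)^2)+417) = 460275 / 808370696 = 0.00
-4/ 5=-0.80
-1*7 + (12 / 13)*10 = 29 / 13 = 2.23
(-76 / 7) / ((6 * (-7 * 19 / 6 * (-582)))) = -2 / 14259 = -0.00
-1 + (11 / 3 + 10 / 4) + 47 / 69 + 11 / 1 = 775 / 46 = 16.85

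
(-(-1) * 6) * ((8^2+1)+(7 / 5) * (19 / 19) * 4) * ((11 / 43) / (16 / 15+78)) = 34947 / 25499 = 1.37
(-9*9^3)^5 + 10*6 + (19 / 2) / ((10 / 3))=-243153309181138574763 / 20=-12157665459056928738.15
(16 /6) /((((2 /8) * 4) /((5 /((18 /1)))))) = 20 /27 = 0.74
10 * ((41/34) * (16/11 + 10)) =138.13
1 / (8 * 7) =1 / 56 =0.02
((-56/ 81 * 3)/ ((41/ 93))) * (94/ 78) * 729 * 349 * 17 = -13070304072/ 533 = -24522146.48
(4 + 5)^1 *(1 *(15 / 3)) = 45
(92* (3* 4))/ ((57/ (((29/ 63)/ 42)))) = 5336/ 25137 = 0.21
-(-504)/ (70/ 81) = 2916/ 5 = 583.20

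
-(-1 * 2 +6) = -4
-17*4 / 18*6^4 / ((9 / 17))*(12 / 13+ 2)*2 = -702848 / 13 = -54065.23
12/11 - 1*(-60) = 672/11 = 61.09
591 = 591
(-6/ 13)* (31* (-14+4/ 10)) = 194.58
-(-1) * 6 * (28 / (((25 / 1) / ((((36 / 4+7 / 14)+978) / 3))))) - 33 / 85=187987 / 85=2211.61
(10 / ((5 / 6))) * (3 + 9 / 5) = 288 / 5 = 57.60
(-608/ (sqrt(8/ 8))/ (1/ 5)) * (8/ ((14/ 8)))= -13897.14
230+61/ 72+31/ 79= 1315291/ 5688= 231.24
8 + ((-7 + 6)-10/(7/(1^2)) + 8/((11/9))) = 12.12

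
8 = 8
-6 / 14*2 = -0.86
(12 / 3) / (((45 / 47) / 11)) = 2068 / 45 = 45.96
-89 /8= -11.12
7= 7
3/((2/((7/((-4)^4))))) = 21/512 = 0.04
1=1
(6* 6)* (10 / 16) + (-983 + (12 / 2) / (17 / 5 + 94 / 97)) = -4064779 / 4238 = -959.13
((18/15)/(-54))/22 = -1/990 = -0.00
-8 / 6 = -4 / 3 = -1.33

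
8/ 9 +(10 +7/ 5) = 553/ 45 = 12.29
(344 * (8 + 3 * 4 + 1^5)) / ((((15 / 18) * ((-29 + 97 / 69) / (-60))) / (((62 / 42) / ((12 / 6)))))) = 1655586 / 119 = 13912.49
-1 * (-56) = 56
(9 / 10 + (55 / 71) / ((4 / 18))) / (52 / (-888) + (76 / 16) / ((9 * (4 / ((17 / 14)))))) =116139744 / 2691965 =43.14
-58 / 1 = -58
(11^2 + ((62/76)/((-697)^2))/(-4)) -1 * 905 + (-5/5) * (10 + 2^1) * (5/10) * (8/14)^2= -2843840385135/3618305432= -785.96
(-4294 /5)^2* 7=129069052 /25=5162762.08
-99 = -99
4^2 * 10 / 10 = 16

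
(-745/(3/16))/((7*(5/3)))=-2384/7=-340.57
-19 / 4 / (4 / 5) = -95 / 16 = -5.94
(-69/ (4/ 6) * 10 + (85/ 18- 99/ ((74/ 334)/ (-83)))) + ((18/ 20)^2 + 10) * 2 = 300356699/ 8325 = 36078.88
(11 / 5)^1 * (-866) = -9526 / 5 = -1905.20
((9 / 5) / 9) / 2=1 / 10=0.10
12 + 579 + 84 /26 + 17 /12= 92921 /156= 595.65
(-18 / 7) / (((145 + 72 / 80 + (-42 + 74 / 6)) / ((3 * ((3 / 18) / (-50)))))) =27 / 122045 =0.00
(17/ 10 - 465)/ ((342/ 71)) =-328943/ 3420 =-96.18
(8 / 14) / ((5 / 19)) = 76 / 35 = 2.17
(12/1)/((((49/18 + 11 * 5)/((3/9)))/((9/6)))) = 108/1039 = 0.10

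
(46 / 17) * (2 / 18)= 46 / 153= 0.30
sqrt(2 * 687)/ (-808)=-sqrt(1374)/ 808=-0.05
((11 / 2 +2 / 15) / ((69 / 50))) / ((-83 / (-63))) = 5915 / 1909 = 3.10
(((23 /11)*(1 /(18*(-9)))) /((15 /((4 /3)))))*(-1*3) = 46 /13365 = 0.00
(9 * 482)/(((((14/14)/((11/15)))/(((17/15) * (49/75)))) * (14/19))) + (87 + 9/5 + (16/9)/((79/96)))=162330823/49375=3287.71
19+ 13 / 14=279 / 14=19.93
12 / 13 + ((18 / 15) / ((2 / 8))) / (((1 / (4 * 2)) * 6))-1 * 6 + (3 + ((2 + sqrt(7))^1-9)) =-174 / 65 + sqrt(7) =-0.03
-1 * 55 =-55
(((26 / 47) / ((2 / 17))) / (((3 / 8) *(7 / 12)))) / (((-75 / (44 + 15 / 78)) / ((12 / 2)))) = -625056 / 8225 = -75.99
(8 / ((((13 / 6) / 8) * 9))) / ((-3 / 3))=-128 / 39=-3.28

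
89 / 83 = 1.07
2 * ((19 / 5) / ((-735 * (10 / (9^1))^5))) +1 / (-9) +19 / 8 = 2.26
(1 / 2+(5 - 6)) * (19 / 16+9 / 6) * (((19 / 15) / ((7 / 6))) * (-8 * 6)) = 2451 / 35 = 70.03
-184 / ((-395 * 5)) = 184 / 1975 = 0.09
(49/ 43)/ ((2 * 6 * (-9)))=-49/ 4644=-0.01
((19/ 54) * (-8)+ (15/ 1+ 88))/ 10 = 541/ 54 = 10.02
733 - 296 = 437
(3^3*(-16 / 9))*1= -48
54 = 54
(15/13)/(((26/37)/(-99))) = -54945/338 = -162.56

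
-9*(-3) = 27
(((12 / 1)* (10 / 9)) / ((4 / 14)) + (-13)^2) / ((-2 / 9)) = -1941 / 2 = -970.50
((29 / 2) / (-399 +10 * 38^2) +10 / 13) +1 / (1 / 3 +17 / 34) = 3596381 / 1825330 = 1.97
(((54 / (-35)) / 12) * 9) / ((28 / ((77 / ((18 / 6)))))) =-297 / 280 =-1.06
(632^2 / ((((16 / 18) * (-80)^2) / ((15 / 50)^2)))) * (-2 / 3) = -168507 / 40000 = -4.21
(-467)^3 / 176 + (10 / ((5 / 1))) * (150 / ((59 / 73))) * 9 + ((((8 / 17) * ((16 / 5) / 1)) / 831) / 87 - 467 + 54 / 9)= -36743056753007893 / 63812224080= -575799.66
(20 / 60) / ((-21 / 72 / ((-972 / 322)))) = 3888 / 1127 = 3.45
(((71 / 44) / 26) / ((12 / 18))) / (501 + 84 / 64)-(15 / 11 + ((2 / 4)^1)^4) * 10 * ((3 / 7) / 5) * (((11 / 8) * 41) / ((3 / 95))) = -374532834757 / 171627456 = -2182.24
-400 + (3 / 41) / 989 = -16219597 / 40549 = -400.00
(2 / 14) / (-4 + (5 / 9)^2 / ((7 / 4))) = -0.04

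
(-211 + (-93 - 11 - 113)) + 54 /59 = -25198 /59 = -427.08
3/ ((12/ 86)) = 43/ 2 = 21.50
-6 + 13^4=28555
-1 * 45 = -45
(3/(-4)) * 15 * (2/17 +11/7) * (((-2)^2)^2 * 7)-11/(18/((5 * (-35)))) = -618515/306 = -2021.29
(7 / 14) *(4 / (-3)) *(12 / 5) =-8 / 5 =-1.60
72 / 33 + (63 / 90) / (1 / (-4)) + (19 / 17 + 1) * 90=177622 / 935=189.97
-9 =-9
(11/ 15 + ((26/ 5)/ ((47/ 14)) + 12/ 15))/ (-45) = -2173/ 31725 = -0.07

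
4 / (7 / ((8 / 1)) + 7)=0.51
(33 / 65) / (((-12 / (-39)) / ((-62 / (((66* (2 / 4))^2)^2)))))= -31 / 359370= -0.00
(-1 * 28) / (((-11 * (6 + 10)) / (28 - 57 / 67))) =12733 / 2948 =4.32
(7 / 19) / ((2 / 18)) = 63 / 19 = 3.32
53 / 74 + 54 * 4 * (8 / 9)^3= 304535 / 1998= 152.42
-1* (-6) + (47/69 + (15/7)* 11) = 30.25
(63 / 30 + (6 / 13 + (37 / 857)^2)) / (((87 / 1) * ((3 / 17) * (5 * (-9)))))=-4160741279 / 1121393455650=-0.00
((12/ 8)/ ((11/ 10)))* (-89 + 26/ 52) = -2655/ 22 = -120.68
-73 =-73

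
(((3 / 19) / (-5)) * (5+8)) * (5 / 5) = -39 / 95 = -0.41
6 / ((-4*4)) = -3 / 8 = -0.38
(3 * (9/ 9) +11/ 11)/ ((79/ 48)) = 192/ 79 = 2.43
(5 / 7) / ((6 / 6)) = 5 / 7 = 0.71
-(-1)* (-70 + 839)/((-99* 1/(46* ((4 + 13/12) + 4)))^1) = -1927883/594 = -3245.59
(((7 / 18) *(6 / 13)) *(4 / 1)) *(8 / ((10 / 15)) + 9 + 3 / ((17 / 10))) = 3612 / 221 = 16.34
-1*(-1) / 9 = 1 / 9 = 0.11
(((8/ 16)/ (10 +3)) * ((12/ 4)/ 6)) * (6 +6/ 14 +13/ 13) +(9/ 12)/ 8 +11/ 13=3153/ 2912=1.08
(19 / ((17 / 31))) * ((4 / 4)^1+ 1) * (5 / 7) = 5890 / 119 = 49.50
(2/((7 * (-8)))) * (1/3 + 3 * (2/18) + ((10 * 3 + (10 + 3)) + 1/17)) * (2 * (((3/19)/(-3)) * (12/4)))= 0.49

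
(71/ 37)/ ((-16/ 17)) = -1207/ 592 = -2.04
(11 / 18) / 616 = 1 / 1008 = 0.00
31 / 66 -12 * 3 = -2345 / 66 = -35.53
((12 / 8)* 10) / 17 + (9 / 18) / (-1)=13 / 34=0.38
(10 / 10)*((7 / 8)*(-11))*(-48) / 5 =462 / 5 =92.40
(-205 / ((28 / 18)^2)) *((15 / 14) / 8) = -249075 / 21952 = -11.35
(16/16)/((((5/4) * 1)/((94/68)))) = 94/85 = 1.11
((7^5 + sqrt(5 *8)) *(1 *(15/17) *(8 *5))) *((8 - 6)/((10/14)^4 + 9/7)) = 767662.12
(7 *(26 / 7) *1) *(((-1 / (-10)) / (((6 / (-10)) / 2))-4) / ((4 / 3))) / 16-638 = -20585 / 32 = -643.28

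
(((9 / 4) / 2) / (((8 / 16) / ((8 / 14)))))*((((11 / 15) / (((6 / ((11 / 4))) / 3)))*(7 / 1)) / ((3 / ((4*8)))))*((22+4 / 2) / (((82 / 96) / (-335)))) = -37357056 / 41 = -911147.71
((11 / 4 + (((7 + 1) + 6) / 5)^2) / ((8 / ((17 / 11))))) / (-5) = -18003 / 44000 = -0.41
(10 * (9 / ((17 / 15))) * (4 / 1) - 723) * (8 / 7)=-55128 / 119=-463.26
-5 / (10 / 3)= -3 / 2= -1.50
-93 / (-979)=93 / 979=0.09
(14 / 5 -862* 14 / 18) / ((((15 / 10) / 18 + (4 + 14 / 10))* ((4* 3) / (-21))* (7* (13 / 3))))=4292 / 611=7.02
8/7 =1.14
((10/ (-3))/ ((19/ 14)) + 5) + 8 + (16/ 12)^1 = 677/ 57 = 11.88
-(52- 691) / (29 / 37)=23643 / 29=815.28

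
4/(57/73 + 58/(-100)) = 14600/733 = 19.92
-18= -18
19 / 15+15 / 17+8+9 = 4883 / 255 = 19.15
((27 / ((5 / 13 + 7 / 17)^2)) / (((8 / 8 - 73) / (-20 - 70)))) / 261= 732615 / 3593216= 0.20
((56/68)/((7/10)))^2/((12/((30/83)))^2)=2500/1990921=0.00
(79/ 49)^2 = 6241/ 2401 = 2.60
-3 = -3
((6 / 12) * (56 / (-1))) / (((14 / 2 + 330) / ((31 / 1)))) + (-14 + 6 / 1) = -3564 / 337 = -10.58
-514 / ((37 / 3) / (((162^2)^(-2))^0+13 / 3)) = -8224 / 37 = -222.27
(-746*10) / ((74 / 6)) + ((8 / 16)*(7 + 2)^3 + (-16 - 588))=-62483 / 74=-844.36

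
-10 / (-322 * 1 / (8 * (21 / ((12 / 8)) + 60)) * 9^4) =2960 / 1056321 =0.00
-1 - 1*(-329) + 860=1188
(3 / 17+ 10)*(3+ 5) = 1384 / 17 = 81.41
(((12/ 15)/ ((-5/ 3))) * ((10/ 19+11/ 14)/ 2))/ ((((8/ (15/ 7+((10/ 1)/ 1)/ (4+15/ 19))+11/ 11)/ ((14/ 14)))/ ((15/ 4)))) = -11517/ 28196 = -0.41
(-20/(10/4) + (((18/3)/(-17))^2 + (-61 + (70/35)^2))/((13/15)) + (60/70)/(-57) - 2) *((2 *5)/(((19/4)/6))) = -9071073360/9493939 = -955.46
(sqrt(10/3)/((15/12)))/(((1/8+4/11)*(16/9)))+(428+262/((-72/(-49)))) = 66*sqrt(30)/215+21827/36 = 607.99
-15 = -15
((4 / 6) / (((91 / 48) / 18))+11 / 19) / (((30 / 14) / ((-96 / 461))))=-76448 / 113867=-0.67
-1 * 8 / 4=-2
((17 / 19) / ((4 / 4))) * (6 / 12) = 17 / 38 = 0.45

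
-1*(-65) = 65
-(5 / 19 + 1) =-24 / 19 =-1.26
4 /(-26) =-2 /13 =-0.15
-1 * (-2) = 2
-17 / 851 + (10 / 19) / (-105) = -0.02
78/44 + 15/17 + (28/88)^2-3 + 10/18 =23095/74052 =0.31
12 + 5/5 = 13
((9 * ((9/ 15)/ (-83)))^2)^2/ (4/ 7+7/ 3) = 11160261/ 1809348488125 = 0.00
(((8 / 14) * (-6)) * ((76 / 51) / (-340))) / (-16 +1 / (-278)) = -42256 / 45001635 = -0.00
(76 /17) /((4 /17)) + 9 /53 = 1016 /53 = 19.17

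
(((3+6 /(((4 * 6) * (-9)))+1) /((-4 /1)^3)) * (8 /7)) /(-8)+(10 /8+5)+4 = 165455 /16128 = 10.26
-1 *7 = -7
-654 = -654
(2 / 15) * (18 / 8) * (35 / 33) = 7 / 22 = 0.32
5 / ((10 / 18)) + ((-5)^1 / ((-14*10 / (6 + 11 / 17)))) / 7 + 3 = 40097 / 3332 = 12.03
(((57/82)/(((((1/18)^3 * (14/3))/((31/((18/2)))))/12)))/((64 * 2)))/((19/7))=67797/656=103.35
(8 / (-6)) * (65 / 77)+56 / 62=-1592 / 7161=-0.22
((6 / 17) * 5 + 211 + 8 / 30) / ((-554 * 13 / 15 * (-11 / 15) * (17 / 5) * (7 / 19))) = 77410275 / 160266106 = 0.48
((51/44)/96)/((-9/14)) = -119/6336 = -0.02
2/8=1/4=0.25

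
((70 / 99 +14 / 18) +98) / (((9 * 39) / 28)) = 91924 / 11583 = 7.94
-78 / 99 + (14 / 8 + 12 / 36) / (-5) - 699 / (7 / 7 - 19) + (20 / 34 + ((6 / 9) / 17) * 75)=41.16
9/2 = 4.50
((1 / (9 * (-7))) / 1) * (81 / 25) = -9 / 175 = -0.05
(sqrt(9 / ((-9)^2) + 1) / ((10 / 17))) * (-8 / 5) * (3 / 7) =-68 * sqrt(10) / 175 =-1.23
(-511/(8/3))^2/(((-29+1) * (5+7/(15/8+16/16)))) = -857969/4864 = -176.39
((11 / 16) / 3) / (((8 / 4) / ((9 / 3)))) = 11 / 32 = 0.34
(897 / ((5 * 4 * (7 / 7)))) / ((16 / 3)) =2691 / 320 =8.41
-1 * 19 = -19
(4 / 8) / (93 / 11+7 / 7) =11 / 208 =0.05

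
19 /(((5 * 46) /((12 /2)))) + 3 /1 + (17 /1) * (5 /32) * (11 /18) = 339077 /66240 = 5.12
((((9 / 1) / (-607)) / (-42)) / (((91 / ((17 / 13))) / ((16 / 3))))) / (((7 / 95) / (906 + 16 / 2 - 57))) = 11072440 / 35185969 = 0.31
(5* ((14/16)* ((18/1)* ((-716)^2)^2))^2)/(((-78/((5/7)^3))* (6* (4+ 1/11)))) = -1483976086755308975488000/91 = -16307429524783615115252.75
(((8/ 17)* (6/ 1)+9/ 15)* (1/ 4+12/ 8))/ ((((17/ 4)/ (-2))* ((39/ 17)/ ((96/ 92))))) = -32592/ 25415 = -1.28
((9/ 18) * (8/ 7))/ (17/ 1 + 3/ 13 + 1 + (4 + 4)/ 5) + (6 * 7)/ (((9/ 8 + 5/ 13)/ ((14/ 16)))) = 34526726/ 1416611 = 24.37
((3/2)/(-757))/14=-3/21196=-0.00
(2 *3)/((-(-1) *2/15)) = 45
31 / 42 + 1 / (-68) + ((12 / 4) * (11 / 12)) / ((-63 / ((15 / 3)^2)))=-394 / 1071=-0.37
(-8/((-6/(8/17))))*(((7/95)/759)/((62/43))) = 0.00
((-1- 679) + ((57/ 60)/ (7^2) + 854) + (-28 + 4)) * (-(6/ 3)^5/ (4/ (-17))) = 20402.64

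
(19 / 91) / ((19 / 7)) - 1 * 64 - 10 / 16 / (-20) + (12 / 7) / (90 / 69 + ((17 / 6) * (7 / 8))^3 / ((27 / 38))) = -145173973653407 / 2274866755616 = -63.82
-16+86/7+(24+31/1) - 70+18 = -5/7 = -0.71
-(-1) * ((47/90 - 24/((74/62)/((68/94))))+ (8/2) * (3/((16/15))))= -868339/313020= -2.77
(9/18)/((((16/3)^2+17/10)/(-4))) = -180/2713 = -0.07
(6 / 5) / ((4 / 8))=12 / 5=2.40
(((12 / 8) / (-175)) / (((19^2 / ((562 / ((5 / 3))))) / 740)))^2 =140094501264 / 3991080625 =35.10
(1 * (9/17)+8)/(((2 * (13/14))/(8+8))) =16240/221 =73.48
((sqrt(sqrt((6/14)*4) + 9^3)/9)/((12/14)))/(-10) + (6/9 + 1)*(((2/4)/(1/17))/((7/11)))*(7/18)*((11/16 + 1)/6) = 935/384 - sqrt(14*sqrt(21) + 35721)/540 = 2.08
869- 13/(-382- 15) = 345006/397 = 869.03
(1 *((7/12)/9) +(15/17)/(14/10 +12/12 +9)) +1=39845/34884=1.14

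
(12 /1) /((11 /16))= 192 /11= 17.45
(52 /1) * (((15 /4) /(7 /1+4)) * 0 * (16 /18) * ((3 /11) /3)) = 0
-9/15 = -3/5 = -0.60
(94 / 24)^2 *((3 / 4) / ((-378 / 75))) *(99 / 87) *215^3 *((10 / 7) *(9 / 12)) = -27660402.52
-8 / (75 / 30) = -16 / 5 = -3.20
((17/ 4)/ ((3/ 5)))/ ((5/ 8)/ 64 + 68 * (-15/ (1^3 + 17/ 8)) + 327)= 54400/ 4683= 11.62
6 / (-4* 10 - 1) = -6 / 41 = -0.15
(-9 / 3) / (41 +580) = -0.00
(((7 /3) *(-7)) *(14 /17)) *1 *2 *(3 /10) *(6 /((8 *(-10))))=1029 /1700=0.61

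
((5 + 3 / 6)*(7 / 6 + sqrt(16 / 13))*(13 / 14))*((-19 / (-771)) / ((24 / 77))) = 2299*sqrt(13) / 18504 + 209209 / 444096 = 0.92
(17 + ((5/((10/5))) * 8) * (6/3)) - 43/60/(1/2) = 1667/30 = 55.57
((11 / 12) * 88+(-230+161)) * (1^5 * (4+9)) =455 / 3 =151.67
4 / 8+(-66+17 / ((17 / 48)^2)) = 2381 / 34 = 70.03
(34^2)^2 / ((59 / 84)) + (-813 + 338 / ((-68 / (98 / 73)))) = 139244994358 / 73219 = 1901760.39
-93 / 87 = -1.07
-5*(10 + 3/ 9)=-155/ 3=-51.67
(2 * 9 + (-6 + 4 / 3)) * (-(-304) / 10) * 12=4864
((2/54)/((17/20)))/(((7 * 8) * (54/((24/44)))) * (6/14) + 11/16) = 320/17454393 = 0.00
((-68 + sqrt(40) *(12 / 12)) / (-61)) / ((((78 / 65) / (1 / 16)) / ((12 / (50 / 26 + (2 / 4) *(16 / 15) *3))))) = 5525 / 27938-325 *sqrt(10) / 55876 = 0.18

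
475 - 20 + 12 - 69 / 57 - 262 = 3872 / 19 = 203.79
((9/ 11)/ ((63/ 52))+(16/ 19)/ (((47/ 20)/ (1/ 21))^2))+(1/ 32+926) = 6037720101865/ 6515242272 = 926.71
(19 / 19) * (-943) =-943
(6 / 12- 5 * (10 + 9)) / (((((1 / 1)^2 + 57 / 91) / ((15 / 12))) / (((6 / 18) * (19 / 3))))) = -181545 / 1184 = -153.33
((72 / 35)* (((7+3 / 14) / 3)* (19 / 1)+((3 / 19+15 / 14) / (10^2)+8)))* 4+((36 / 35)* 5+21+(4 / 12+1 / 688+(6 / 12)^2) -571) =-24590337967 / 240198000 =-102.38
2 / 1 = 2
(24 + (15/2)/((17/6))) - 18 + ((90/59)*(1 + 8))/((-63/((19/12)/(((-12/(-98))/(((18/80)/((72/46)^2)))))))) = 38769115/4621824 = 8.39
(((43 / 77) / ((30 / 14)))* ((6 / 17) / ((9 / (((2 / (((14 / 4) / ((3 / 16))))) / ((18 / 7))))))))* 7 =301 / 100980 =0.00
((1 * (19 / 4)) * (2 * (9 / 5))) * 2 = 171 / 5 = 34.20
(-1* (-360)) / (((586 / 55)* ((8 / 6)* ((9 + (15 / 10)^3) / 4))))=2400 / 293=8.19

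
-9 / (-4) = 9 / 4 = 2.25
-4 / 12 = -1 / 3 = -0.33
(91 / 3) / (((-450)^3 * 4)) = -91 / 1093500000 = -0.00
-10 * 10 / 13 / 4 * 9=-225 / 13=-17.31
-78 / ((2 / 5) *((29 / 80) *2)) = -7800 / 29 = -268.97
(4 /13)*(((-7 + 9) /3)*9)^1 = 24 /13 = 1.85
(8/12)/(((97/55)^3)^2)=55361281250/2498916014787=0.02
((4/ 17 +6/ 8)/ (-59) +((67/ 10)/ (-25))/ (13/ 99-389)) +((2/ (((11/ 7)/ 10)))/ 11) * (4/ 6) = 661710054053/ 876043645125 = 0.76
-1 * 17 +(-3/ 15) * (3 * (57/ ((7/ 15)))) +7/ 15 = -9431/ 105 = -89.82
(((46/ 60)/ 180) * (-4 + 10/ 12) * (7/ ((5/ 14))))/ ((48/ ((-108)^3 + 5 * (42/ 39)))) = 175331635409/ 25272000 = 6937.78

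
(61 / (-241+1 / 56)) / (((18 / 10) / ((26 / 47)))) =-0.08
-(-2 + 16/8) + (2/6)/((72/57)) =19/72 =0.26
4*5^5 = 12500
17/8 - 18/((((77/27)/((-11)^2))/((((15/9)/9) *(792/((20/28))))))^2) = -10929447919/8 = -1366180989.88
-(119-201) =82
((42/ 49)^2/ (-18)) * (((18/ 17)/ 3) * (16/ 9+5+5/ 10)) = -262/ 2499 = -0.10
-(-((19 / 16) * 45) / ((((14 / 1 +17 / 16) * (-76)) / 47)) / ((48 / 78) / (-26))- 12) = 403707 / 3856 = 104.70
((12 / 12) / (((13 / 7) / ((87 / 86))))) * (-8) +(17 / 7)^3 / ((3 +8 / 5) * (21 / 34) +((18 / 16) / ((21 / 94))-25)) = -5798205872 / 1116265423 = -5.19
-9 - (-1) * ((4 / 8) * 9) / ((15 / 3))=-81 / 10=-8.10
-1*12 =-12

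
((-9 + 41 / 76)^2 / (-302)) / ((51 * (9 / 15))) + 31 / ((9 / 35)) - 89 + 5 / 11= 31316911867 / 978581472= 32.00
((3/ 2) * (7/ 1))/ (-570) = -7/ 380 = -0.02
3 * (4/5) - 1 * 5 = -13/5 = -2.60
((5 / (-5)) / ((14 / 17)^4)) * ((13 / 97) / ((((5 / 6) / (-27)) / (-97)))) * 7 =-87947613 / 13720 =-6410.18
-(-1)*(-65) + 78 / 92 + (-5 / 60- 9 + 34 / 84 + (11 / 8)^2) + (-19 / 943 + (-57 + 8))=-50678895 / 422464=-119.96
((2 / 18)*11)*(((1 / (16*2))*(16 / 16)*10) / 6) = 55 / 864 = 0.06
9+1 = 10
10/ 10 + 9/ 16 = 25/ 16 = 1.56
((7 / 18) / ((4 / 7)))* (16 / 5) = 98 / 45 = 2.18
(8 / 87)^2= 64 / 7569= 0.01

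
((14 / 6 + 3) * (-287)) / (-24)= 574 / 9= 63.78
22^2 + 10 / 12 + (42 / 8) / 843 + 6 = 1655111 / 3372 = 490.84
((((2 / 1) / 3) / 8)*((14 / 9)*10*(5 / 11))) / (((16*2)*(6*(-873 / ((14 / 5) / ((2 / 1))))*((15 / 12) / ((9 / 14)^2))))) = -1 / 614592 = -0.00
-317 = -317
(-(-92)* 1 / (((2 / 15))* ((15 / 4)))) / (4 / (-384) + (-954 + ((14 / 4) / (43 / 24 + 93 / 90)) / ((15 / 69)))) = -1996032 / 10287281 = -0.19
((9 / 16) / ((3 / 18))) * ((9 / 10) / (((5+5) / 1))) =243 / 800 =0.30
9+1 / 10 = 9.10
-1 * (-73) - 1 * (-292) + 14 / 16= 2927 / 8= 365.88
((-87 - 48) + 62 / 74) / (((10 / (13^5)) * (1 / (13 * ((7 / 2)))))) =-41930489783 / 185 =-226651296.12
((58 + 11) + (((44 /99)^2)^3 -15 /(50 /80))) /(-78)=-23918941 /41452398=-0.58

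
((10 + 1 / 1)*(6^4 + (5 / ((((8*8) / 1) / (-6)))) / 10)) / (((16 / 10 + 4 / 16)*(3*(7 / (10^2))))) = 38014625 / 1036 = 36693.65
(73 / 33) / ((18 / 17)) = 1241 / 594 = 2.09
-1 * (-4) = 4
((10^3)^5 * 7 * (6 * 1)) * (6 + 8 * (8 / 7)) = 636000000000000000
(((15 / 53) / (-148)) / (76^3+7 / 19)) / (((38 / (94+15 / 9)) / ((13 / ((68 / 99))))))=-1846845 / 8897566357984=-0.00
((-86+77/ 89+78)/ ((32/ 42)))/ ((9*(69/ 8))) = -4445/ 36846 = -0.12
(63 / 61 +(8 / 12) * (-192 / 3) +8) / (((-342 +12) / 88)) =4924 / 549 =8.97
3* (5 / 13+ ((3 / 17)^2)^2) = 1255974 / 1085773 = 1.16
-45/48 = -15/16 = -0.94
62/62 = 1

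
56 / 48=7 / 6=1.17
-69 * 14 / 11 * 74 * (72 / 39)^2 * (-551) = 22687305984 / 1859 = 12204037.65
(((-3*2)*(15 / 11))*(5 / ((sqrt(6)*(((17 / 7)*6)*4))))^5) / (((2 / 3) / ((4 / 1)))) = -262609375*sqrt(6) / 248727323344896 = -0.00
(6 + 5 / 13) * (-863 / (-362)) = 71629 / 4706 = 15.22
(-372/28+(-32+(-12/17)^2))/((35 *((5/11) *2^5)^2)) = -2192641/362521600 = -0.01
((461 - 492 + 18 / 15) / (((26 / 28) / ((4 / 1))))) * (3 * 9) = -3465.97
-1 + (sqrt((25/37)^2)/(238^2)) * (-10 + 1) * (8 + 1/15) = -2097643/2095828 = -1.00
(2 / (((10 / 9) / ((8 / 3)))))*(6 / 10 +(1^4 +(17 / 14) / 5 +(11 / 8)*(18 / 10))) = 20.73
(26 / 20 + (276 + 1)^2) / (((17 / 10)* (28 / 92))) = 17647969 / 119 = 148302.26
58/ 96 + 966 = 46397/ 48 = 966.60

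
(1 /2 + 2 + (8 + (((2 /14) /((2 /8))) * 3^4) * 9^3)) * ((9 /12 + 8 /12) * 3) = 8033163 /56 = 143449.34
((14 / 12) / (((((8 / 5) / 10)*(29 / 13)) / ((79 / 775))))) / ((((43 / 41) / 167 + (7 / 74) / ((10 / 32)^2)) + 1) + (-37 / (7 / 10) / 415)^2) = 15369608636520775 / 91847948496043632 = 0.17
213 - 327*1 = -114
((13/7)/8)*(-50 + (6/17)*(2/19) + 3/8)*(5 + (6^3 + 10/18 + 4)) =-241534475/93024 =-2596.47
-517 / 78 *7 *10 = -18095 / 39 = -463.97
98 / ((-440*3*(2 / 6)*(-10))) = 49 / 2200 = 0.02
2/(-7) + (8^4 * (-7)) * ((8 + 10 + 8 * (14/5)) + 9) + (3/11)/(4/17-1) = -7089069199/5005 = -1416397.44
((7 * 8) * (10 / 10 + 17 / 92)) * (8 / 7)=1744 / 23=75.83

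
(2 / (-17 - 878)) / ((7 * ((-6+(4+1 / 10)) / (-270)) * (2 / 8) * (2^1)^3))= -540 / 23807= -0.02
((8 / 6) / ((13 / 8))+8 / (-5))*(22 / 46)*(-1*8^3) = 856064 / 4485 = 190.87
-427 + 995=568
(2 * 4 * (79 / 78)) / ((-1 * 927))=-316 / 36153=-0.01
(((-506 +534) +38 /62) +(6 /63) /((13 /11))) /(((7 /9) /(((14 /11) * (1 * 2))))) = 2913996 /31031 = 93.91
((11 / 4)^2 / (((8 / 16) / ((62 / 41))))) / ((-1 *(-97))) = 3751 / 15908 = 0.24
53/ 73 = 0.73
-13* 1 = -13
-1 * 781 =-781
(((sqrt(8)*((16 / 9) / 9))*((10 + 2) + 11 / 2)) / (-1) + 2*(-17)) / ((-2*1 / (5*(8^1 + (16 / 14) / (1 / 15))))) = 35200*sqrt(2) / 81 + 14960 / 7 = 2751.71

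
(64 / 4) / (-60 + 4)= -2 / 7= -0.29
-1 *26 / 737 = -26 / 737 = -0.04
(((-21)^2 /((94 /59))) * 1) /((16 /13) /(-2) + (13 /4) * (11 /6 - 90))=-579852 /601553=-0.96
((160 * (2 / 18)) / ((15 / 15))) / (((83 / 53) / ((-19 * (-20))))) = 3222400 / 747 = 4313.79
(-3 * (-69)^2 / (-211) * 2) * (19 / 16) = 271377 / 1688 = 160.77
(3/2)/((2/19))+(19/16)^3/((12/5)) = 734711/49152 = 14.95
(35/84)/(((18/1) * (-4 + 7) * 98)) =5/63504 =0.00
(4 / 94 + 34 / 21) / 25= 328 / 4935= 0.07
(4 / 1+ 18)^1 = 22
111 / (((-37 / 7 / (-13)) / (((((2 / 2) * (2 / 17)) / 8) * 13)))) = 3549 / 68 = 52.19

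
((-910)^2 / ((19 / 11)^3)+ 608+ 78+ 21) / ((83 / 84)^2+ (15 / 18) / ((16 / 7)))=15622695428256 / 129792857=120366.37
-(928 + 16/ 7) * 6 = -5581.71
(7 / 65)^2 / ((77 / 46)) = 322 / 46475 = 0.01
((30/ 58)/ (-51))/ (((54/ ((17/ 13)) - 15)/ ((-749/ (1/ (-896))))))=-258.85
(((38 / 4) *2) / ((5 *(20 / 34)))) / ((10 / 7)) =2261 / 500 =4.52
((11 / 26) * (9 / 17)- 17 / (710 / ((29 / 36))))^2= 1336953375289 / 31908489537600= 0.04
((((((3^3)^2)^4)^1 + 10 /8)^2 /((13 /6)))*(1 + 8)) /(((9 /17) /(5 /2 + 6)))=1106520098372170113149726547 /208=5319808165250817851681378.00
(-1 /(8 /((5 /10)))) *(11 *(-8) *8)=44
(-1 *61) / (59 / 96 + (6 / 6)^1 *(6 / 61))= -357216 / 4175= -85.56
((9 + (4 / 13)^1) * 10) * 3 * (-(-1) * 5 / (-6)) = -3025 / 13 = -232.69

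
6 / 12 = 1 / 2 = 0.50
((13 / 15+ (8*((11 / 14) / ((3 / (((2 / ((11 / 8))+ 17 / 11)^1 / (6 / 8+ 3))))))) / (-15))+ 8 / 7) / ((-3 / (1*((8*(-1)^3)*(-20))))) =-101.21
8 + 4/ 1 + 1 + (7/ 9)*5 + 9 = 233/ 9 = 25.89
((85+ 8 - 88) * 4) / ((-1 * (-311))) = 20 / 311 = 0.06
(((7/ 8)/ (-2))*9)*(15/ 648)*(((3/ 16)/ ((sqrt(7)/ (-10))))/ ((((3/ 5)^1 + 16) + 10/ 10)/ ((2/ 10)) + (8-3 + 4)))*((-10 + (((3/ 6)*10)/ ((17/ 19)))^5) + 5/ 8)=1544899643125*sqrt(7)/ 1128252448768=3.62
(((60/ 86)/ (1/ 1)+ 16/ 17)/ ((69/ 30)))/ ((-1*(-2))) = 5990/ 16813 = 0.36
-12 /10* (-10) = 12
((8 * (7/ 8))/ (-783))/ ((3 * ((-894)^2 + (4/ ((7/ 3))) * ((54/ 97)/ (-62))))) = -147343/ 39517504745760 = -0.00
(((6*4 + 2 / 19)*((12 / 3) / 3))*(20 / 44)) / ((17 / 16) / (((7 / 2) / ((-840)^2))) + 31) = 9160 / 134322837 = 0.00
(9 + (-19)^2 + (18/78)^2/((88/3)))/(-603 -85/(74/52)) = -203598679/364676312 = -0.56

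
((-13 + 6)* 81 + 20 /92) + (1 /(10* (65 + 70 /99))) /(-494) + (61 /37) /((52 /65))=-564.72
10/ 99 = 0.10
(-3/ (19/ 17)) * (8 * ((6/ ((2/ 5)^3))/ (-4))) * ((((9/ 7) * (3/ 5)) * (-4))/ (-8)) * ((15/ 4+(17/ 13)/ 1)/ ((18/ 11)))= 33197175/ 55328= 600.01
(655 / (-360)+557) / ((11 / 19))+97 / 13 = 9950155 / 10296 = 966.41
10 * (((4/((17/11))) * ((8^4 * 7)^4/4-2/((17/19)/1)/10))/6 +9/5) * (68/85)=168504807157849744568/289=583061616463147905.08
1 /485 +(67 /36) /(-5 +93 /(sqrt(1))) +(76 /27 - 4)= -5356051 /4609440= -1.16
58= 58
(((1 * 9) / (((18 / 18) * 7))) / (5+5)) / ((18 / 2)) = 1 / 70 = 0.01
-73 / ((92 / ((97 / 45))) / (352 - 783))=3051911 / 4140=737.18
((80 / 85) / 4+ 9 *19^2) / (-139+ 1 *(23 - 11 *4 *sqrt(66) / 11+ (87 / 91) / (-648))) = -145624672557000 / 4790975612809+ 85365101622528 *sqrt(66) / 81446585417753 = -21.88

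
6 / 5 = 1.20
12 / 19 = 0.63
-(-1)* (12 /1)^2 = 144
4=4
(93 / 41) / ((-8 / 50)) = -2325 / 164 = -14.18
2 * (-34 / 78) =-34 / 39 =-0.87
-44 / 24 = -11 / 6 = -1.83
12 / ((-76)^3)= -3 / 109744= -0.00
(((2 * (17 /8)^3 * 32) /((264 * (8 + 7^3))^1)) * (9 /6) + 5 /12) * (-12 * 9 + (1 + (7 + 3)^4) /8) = 1926381121 /3953664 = 487.24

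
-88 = -88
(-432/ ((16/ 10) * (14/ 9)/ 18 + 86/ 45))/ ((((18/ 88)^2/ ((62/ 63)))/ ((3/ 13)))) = -8642304/ 7553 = -1144.22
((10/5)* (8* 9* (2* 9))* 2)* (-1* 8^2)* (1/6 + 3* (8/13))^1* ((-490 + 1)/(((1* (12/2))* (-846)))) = -39307776/611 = -64333.51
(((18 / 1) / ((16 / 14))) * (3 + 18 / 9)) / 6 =105 / 8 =13.12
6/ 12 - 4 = -7/ 2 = -3.50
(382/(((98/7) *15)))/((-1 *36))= -191/3780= -0.05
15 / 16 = 0.94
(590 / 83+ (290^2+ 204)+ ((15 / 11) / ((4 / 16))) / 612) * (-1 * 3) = -3925778557 / 15521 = -252933.35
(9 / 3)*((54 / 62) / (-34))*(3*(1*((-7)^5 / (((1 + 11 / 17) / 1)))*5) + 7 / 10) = 247962141 / 21080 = 11762.91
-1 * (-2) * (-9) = -18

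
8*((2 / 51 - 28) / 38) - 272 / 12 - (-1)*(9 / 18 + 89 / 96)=-280375 / 10336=-27.13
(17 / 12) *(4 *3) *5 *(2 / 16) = 85 / 8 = 10.62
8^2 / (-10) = -32 / 5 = -6.40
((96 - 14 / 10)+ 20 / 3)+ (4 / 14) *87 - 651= -55112 / 105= -524.88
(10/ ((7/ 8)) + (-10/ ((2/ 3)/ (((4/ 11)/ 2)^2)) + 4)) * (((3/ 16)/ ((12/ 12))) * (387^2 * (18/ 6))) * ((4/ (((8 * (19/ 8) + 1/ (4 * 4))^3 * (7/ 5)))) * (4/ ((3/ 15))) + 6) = 7558417.12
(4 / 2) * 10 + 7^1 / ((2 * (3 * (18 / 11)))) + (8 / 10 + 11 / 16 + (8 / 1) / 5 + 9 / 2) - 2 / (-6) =61849 / 2160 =28.63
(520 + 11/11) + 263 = 784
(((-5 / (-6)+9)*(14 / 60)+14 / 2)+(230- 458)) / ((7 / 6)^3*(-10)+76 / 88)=1299111 / 89195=14.56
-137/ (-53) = 137/ 53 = 2.58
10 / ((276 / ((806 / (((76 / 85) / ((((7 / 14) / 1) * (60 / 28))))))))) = 856375 / 24472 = 34.99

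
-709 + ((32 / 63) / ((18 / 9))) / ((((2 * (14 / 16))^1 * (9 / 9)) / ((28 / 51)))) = -2277761 / 3213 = -708.92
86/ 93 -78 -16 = -8656/ 93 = -93.08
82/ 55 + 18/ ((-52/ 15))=-5293/ 1430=-3.70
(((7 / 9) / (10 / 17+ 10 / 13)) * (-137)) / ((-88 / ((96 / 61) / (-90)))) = -211939 / 13587750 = -0.02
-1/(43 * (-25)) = 1/1075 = 0.00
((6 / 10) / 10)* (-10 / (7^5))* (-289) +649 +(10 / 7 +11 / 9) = 492861073 / 756315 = 651.66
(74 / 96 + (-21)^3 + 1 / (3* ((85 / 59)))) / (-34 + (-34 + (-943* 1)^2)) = -12593597 / 1209286160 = -0.01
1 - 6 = -5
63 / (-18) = -7 / 2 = -3.50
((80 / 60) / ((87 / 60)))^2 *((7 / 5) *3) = 8960 / 2523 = 3.55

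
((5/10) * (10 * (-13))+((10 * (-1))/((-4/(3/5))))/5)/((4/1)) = -647/40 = -16.18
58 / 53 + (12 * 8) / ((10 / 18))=46082 / 265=173.89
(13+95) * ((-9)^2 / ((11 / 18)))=157464 / 11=14314.91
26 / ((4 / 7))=91 / 2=45.50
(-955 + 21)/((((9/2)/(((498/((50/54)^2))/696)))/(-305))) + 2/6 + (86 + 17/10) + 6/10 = 1151036381/21750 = 52921.21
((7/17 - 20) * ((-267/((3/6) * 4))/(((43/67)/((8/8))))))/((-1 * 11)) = -5957037/16082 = -370.42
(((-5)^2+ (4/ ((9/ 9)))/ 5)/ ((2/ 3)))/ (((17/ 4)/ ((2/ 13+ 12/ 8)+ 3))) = 46827/ 1105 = 42.38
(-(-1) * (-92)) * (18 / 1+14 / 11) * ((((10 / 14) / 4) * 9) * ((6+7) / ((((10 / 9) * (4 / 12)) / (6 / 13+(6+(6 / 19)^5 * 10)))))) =-123820599419064 / 190659623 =-649432.73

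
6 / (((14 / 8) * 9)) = 8 / 21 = 0.38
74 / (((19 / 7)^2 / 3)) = 10878 / 361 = 30.13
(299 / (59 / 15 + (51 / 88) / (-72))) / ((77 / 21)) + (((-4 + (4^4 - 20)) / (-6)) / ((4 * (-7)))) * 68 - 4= 32114336 / 290157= 110.68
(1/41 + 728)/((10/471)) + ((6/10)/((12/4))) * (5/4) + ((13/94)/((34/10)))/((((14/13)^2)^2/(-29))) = 431520740125471/12584697440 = 34289.32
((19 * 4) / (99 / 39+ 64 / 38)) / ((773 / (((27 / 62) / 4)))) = 126711 / 49986818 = 0.00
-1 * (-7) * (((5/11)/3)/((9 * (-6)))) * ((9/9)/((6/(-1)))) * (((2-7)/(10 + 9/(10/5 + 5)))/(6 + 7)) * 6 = -1225/1830114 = -0.00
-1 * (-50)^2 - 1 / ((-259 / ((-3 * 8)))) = -2500.09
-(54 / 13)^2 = -2916 / 169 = -17.25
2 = 2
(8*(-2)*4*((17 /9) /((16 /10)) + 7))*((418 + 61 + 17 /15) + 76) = -39307504 /135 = -291166.70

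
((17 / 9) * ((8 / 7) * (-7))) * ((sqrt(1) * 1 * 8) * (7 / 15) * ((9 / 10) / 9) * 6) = -7616 / 225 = -33.85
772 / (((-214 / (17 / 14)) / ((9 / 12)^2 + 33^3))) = -269511183 / 1712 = -157424.76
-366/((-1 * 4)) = 183/2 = 91.50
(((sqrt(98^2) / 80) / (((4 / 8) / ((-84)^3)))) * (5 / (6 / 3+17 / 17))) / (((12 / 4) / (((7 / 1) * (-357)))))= 2016033264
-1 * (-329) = 329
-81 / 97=-0.84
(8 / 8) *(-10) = -10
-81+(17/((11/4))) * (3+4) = -415/11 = -37.73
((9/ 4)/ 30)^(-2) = 1600/ 9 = 177.78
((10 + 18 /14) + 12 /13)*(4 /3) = 4444 /273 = 16.28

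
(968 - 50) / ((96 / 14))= 1071 / 8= 133.88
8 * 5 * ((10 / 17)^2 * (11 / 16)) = 2750 / 289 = 9.52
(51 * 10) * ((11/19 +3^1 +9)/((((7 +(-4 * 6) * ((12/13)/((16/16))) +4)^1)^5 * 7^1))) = -9051380754/1704989260625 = -0.01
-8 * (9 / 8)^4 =-6561 / 512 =-12.81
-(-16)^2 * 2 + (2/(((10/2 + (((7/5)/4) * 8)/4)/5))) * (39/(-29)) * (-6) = -274312/551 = -497.84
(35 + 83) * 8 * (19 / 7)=17936 / 7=2562.29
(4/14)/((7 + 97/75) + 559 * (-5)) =-150/1463021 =-0.00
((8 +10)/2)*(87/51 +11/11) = 414/17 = 24.35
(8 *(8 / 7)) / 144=4 / 63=0.06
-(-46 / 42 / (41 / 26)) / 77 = 598 / 66297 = 0.01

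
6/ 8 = 3/ 4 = 0.75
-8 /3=-2.67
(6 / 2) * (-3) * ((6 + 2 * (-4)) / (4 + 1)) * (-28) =-504 / 5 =-100.80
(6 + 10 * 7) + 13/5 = 393/5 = 78.60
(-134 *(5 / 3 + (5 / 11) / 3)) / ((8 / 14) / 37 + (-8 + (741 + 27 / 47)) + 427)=-32623640 / 155406471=-0.21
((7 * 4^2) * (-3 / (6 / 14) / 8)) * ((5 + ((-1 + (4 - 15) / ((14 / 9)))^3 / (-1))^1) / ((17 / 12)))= -4369851 / 119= -36721.44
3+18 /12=9 /2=4.50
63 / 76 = 0.83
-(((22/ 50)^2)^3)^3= -5559917313492231481/ 14551915228366851806640625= -0.00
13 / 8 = 1.62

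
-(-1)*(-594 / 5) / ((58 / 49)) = -14553 / 145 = -100.37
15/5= 3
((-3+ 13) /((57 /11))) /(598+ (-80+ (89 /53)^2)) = 308990 /83390031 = 0.00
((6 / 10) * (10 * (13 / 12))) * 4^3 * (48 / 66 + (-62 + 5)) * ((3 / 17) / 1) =-772512 / 187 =-4131.08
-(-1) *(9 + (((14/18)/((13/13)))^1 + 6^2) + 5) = 457/9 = 50.78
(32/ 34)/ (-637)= -16/ 10829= -0.00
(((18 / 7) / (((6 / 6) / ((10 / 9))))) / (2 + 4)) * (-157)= -1570 / 21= -74.76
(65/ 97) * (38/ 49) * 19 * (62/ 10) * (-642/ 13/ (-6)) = 2394874/ 4753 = 503.87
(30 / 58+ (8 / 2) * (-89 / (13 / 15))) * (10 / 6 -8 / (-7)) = -434535 / 377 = -1152.61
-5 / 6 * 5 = -4.17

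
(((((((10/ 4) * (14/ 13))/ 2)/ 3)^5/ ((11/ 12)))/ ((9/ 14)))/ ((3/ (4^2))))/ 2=735306250/ 8932195701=0.08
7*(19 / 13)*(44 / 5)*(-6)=-35112 / 65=-540.18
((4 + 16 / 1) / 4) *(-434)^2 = 941780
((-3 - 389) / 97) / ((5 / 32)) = -12544 / 485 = -25.86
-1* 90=-90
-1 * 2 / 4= -1 / 2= -0.50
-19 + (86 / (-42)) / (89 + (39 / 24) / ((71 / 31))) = -473383 / 24885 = -19.02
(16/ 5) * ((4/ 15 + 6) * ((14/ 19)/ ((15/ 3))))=21056/ 7125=2.96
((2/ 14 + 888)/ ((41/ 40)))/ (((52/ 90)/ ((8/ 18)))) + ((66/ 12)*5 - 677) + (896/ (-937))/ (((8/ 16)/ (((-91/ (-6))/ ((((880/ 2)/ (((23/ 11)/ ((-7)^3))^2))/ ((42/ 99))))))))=3842630413071811/ 225722145719070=17.02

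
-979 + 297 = -682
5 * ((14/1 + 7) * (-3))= -315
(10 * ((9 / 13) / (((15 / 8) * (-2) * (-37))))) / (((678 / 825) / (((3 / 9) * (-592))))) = -17600 / 1469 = -11.98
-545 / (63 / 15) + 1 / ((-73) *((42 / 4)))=-66309 / 511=-129.76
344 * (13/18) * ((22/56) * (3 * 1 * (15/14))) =313.72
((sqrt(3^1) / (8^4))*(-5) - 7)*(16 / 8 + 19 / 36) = -637 / 36 - 455*sqrt(3) / 147456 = -17.70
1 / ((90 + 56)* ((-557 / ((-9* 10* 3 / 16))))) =0.00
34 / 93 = 0.37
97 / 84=1.15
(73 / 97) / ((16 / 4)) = 0.19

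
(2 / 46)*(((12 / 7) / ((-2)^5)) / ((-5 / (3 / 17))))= 9 / 109480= 0.00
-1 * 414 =-414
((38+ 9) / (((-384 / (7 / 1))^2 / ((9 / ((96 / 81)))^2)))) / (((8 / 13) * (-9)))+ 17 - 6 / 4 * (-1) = 2461202437 / 134217728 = 18.34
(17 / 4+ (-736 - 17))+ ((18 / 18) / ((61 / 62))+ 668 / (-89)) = -16400775 / 21716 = -755.24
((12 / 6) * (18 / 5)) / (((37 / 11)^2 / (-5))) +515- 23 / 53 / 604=22430104661 / 43824428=511.82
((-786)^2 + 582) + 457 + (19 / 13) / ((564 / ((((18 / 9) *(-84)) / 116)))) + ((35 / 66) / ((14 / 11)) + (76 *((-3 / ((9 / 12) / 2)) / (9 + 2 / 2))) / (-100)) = 618836.02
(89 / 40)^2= 7921 / 1600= 4.95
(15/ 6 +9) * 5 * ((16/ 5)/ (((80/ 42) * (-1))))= -483/ 5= -96.60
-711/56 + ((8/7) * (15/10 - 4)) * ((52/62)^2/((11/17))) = -9354701/591976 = -15.80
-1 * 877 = -877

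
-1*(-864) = 864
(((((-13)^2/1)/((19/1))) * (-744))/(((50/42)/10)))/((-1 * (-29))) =-5280912/2755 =-1916.85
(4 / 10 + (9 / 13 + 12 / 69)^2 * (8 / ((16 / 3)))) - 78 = -68368961 / 894010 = -76.47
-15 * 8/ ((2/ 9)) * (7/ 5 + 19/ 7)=-15552/ 7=-2221.71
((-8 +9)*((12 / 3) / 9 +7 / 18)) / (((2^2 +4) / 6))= 5 / 8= 0.62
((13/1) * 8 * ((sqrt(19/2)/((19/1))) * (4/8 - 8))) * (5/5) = -390 * sqrt(38)/19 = -126.53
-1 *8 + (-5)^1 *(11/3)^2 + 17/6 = -72.39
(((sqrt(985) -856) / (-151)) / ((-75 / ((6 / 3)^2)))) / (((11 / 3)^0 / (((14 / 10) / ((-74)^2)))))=-5992 / 77519625 + 7 * sqrt(985) / 77519625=-0.00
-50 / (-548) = 25 / 274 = 0.09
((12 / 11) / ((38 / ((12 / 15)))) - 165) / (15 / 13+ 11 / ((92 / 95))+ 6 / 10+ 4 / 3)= -618574788 / 54164231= -11.42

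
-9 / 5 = -1.80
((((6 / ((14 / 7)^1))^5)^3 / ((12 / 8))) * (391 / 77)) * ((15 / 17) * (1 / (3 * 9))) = 122231430 / 77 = 1587421.17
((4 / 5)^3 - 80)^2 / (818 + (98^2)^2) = 5484672 / 80067390625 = 0.00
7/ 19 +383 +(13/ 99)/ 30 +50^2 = 2883.37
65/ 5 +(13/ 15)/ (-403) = 6044/ 465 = 13.00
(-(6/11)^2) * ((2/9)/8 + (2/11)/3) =-35/1331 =-0.03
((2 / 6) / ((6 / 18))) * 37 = 37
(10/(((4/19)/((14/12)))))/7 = 95/12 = 7.92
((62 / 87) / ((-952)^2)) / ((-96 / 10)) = -155 / 1892362752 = -0.00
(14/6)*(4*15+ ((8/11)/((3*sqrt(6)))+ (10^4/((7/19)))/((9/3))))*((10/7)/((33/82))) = 3280*sqrt(6)/9801+ 156833200/2079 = 75437.66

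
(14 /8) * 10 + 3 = 41 /2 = 20.50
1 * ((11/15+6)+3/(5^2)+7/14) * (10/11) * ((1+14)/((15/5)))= 1103/33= 33.42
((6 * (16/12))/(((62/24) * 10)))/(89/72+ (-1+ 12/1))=3456/136555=0.03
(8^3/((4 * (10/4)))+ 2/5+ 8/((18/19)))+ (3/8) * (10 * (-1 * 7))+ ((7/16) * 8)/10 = 3073/90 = 34.14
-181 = -181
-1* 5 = -5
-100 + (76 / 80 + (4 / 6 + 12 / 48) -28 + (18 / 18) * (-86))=-3182 / 15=-212.13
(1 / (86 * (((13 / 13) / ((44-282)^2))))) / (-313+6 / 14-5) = -198254 / 95589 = -2.07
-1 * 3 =-3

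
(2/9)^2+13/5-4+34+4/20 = 13304/405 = 32.85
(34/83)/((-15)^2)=34/18675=0.00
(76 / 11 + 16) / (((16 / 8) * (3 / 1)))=42 / 11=3.82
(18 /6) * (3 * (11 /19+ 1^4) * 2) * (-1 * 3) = -1620 /19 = -85.26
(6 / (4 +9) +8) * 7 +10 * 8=1810 / 13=139.23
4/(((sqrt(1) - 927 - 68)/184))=-368/497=-0.74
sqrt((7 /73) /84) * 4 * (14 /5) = 28 * sqrt(219) /1095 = 0.38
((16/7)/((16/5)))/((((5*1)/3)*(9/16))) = 16/21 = 0.76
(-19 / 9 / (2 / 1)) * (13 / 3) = -247 / 54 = -4.57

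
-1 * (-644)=644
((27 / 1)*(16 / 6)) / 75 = 24 / 25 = 0.96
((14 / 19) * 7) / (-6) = -49 / 57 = -0.86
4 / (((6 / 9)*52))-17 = -439 / 26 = -16.88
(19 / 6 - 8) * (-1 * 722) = 10469 / 3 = 3489.67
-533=-533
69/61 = 1.13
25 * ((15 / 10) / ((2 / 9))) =675 / 4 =168.75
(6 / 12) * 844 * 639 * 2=539316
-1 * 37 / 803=-37 / 803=-0.05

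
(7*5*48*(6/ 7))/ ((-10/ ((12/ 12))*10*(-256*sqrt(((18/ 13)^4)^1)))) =169/ 5760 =0.03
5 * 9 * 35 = 1575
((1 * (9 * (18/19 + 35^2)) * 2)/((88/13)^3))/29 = 460572489/187745536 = 2.45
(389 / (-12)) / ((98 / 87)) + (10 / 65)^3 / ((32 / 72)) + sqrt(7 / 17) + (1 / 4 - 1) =-25423219 / 861224 + sqrt(119) / 17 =-28.88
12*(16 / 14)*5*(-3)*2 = -2880 / 7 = -411.43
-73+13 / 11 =-790 / 11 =-71.82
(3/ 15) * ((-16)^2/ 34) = 128/ 85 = 1.51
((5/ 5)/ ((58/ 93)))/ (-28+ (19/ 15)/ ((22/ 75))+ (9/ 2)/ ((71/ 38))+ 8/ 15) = -1089495/ 14092231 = -0.08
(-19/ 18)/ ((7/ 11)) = -209/ 126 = -1.66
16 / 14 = 8 / 7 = 1.14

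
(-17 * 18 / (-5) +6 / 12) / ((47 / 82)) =25297 / 235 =107.65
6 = 6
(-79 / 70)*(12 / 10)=-1.35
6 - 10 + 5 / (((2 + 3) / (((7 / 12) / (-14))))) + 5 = 23 / 24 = 0.96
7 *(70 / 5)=98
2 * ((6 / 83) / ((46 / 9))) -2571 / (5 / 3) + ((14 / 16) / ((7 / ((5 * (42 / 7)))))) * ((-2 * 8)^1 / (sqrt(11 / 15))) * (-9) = -14723847 / 9545 + 540 * sqrt(165) / 11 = -911.99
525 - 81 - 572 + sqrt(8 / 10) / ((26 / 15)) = -128 + 3 * sqrt(5) / 13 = -127.48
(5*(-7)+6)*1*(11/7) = -319/7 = -45.57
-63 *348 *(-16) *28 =9821952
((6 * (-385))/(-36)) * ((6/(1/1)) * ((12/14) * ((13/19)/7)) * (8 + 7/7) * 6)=231660/133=1741.80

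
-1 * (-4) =4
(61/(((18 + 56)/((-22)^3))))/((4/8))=-649528/37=-17554.81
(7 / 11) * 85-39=166 / 11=15.09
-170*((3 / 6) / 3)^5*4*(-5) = 425 / 972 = 0.44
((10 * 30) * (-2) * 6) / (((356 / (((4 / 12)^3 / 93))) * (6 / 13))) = -650 / 74493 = -0.01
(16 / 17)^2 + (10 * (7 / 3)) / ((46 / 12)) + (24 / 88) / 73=37237385 / 5337541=6.98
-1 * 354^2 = -125316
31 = 31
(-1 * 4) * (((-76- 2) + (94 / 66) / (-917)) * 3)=936.02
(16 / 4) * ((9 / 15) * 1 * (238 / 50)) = 1428 / 125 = 11.42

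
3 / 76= 0.04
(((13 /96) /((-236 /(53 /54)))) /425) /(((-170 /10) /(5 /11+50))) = 25493 /6482108160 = 0.00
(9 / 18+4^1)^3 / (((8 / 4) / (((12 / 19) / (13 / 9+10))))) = 19683 / 7828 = 2.51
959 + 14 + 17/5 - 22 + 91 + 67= 5562/5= 1112.40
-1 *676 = -676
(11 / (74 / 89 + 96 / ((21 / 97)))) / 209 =623 / 5258706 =0.00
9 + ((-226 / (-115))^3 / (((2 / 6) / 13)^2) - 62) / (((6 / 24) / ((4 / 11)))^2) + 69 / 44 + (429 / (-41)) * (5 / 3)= 732954041006989 / 30180243500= 24285.89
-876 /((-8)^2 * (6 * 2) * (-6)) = 73 /384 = 0.19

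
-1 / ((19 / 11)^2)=-121 / 361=-0.34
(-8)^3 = -512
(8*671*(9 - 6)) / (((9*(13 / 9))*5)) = 16104 / 65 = 247.75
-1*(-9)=9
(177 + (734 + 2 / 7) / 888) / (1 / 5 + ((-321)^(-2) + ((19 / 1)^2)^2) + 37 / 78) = 616950946365 / 452136775089139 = 0.00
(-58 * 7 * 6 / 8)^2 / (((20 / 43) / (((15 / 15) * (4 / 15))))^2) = 76195441 / 2500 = 30478.18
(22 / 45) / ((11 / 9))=2 / 5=0.40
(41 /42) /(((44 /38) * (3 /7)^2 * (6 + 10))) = 5453 /19008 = 0.29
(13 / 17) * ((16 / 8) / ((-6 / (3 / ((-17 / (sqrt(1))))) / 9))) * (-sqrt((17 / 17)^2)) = -117 / 289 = -0.40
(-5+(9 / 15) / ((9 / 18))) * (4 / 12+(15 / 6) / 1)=-323 / 30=-10.77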